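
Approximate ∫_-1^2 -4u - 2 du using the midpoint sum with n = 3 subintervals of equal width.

Δu = (2 − (-1))/3 = 1.
Midpoints: -0.5, 0.5, 1.5.
f(-0.5) = 0, f(0.5) = -4, f(1.5) = -8.
Sum = Δu · [f(-0.5) + f(0.5) + f(1.5)].
Sum = -12.

-12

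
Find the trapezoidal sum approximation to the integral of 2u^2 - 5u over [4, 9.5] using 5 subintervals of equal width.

Δu = (9.5 − 4)/5 = 1.1.
f(4) = 12, f(5.1) = 26.52, f(6.2) = 45.88, f(7.3) = 70.08, f(8.4) = 99.12, f(9.5) = 133.
T_5 = (Δu/2)·[f(u_0) + 2f(u_1) + ... + 2f(u_{4}) + f(u_5)].
Sum = 345.51.

345.51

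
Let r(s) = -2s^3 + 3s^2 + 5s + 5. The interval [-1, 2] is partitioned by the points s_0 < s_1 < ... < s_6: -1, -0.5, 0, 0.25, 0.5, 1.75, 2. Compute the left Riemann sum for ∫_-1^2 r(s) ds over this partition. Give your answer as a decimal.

Subinterval widths: 0.5, 0.5, 0.25, 0.25, 1.25, 0.25.
Left endpoints: -1, -0.5, 0, 0.25, 0.5, 1.75.
r(-1) = 5, r(-0.5) = 3.5, r(0) = 5, r(0.25) = 6.40625, r(0.5) = 8, r(1.75) = 12.21875.
Sum = Σ Δs_i · r(s_i).
Sum = 20.15625.

20.15625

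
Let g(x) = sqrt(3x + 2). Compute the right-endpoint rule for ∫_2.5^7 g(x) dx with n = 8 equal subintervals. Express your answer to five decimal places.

Δx = (7 − 2.5)/8 = 0.5625.
Right endpoints: 3.0625, 3.625, 4.1875, 4.75, 5.3125, 5.875, 6.4375, 7.
g(3.0625) ≈ 3.34477, g(3.625) ≈ 3.58818, g(4.1875) ≈ 3.81608, g(4.75) ≈ 4.03113, g(5.3125) ≈ 4.23527, g(5.875) ≈ 4.43001, g(6.4375) ≈ 4.61655, g(7) ≈ 4.79583.
Sum = Δx · [g(3.0625) + g(3.625) + g(4.1875) + ...].
Sum ≈ 18.48252.

18.48252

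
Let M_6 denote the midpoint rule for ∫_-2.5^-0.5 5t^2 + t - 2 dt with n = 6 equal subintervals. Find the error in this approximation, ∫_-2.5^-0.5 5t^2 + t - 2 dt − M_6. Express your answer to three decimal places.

0.093

Exact integral: ∫_-2.5^-0.5 f(t) dt ≈ 18.83333.
M_6 ≈ 18.74074.
Error ≈ 18.83333 − 18.74074 ≈ 0.093.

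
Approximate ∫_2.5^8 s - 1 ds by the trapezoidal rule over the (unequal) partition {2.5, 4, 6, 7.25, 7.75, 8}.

23.375

Subinterval widths: 1.5, 2, 1.25, 0.5, 0.25.
f(2.5) = 1.5, f(4) = 3, f(6) = 5, f(7.25) = 6.25, f(7.75) = 6.75, f(8) = 7.
On each subinterval the trapezoid contributes (Δs_i/2)·[f(s_{i-1}) + f(s_i)].
Sum = 23.375.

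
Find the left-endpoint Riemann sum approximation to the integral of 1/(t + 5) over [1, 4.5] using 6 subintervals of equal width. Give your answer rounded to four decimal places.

0.4779

Δt = (4.5 − 1)/6 = 7/12.
Left endpoints: 1, 19/12, 13/6, 2.75, 10/3, 47/12.
f(1) = 1/6, f(19/12) = 12/79, f(13/6) = 6/43, f(2.75) = 4/31, f(10/3) = 0.12, f(47/12) = 12/107.
Sum = Δt · [f(1) + f(19/12) + f(13/6) + ...].
Sum ≈ 0.4779.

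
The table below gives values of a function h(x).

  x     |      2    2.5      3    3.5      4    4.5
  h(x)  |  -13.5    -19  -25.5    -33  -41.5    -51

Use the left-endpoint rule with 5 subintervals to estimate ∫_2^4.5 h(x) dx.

Δx = 0.5.
Sum = 0.5·[(-13.5) + (-19) + (-25.5) + (-33) + (-41.5)] = -66.25.

-66.25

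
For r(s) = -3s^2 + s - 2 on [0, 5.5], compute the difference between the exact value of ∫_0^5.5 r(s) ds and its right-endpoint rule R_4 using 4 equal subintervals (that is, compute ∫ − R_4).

63.80859375

Exact integral: ∫_0^5.5 r(s) ds = -162.25.
R_4 = -226.05859375.
Error = -162.25 − (-226.05859375) = 63.80859375.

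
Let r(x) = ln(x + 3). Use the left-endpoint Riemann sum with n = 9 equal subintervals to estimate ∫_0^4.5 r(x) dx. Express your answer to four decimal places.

7.0827

Δx = (4.5 − 0)/9 = 0.5.
Left endpoints: 0, 0.5, 1, 1.5, 2, 2.5, 3, 3.5, 4.
r(0) ≈ 1.0986, r(0.5) ≈ 1.2528, r(1) ≈ 1.3863, r(1.5) ≈ 1.5041, r(2) ≈ 1.6094, r(2.5) ≈ 1.7047, r(3) ≈ 1.7918, r(3.5) ≈ 1.8718, r(4) ≈ 1.9459.
Sum = Δx · [r(0) + r(0.5) + r(1) + ...].
Sum ≈ 7.0827.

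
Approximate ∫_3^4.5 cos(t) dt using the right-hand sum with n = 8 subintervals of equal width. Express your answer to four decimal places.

Δt = (4.5 − 3)/8 = 0.1875.
Right endpoints: 3.1875, 3.375, 3.5625, 3.75, 3.9375, 4.125, 4.3125, 4.5.
f(3.1875) ≈ -0.9989, f(3.375) ≈ -0.9729, f(3.5625) ≈ -0.9127, f(3.75) ≈ -0.8206, f(3.9375) ≈ -0.6996, f(4.125) ≈ -0.5542, f(4.3125) ≈ -0.3893, f(4.5) ≈ -0.2108.
Sum = Δt · [f(3.1875) + f(3.375) + f(3.5625) + ...].
Sum ≈ -1.0423.

-1.0423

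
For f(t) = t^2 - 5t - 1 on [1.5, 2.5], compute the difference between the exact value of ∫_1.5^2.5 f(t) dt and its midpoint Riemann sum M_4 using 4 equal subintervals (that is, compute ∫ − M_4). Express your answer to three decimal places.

0.005

Exact integral: ∫_1.5^2.5 f(t) dt ≈ -6.91667.
M_4 = -6.921875.
Error ≈ -6.91667 − (-6.921875) ≈ 0.005.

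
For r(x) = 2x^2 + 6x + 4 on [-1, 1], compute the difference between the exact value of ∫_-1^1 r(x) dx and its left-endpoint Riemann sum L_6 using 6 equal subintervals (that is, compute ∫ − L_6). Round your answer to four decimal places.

1.9259

Exact integral: ∫_-1^1 r(x) dx ≈ 9.333333.
L_6 ≈ 7.407407.
Error ≈ 9.333333 − 7.407407 ≈ 1.9259.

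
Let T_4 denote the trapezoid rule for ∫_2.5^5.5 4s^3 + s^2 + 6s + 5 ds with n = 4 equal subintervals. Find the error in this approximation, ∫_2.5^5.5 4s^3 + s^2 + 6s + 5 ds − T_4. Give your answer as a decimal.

-13.78125

Exact integral: ∫_2.5^5.5 f(s) ds = 1013.25.
T_4 = 1027.03125.
Error = 1013.25 − 1027.03125 = -13.78125.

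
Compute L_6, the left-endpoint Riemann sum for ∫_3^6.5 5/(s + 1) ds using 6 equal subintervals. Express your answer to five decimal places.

Δs = (6.5 − 3)/6 = 7/12.
Left endpoints: 3, 43/12, 25/6, 4.75, 16/3, 71/12.
f(3) = 1.25, f(43/12) = 12/11, f(25/6) = 30/31, f(4.75) = 20/23, f(16/3) = 15/19, f(71/12) = 60/83.
Sum = Δs · [f(3) + f(43/12) + f(25/6) + ...].
Sum ≈ 3.31951.

3.31951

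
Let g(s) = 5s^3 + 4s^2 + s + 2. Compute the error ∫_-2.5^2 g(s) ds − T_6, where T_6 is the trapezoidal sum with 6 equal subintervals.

Exact integral: ∫_-2.5^2 g(s) ds = 10.546875.
T_6 = 10.65234375.
Error = 10.546875 − 10.65234375 = -0.10546875.

-0.10546875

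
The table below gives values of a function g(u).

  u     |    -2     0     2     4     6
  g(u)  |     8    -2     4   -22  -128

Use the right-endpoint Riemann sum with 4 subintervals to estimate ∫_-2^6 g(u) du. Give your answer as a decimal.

-296

Δu = 2.
Sum = 2·[(-2) + 4 + (-22) + (-128)] = -296.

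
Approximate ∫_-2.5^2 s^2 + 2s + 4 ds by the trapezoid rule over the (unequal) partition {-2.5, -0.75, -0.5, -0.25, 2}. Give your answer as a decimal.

Subinterval widths: 1.75, 0.25, 0.25, 2.25.
f(-2.5) = 5.25, f(-0.75) = 3.0625, f(-0.5) = 3.25, f(-0.25) = 3.5625, f(2) = 12.
On each subinterval the trapezoid contributes (Δs_i/2)·[f(s_{i-1}) + f(s_i)].
Sum = 26.421875.

26.421875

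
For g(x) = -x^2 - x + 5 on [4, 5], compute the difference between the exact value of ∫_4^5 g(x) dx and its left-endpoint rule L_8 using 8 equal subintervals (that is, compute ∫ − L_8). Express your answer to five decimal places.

Exact integral: ∫_4^5 g(x) dx ≈ -19.8333333.
L_8 = -19.2109375.
Error ≈ -19.8333333 − (-19.2109375) ≈ -0.62240.

-0.62240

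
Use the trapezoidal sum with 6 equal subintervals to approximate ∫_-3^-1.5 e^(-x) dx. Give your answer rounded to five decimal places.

Δx = (-1.5 − (-3))/6 = 0.25.
f(-3) ≈ 20.08554, f(-2.75) ≈ 15.64263, f(-2.5) ≈ 12.18249, f(-2.25) ≈ 9.48774, f(-2) ≈ 7.38906, f(-1.75) ≈ 5.75460, f(-1.5) ≈ 4.48169.
T_6 = (Δx/2)·[f(x_0) + 2f(x_1) + ... + 2f(x_{5}) + f(x_6)].
Sum ≈ 15.68503.

15.68503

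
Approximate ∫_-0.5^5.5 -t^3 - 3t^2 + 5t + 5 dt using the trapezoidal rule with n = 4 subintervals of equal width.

-313.875

Δt = (5.5 − (-0.5))/4 = 1.5.
f(-0.5) = 1.875, f(1) = 6, f(2.5) = -16.875, f(4) = -87, f(5.5) = -224.625.
T_4 = (Δt/2)·[f(t_0) + 2f(t_1) + 2f(t_2) + 2f(t_3) + f(t_4)].
Sum = -313.875.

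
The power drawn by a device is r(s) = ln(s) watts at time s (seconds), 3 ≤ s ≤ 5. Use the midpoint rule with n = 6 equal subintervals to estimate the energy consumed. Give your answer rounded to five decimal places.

Δs = (5 − 3)/6 = 1/3.
Midpoints: 19/6, 3.5, 23/6, 25/6, 4.5, 29/6.
r(19/6) ≈ 1.15268, r(3.5) ≈ 1.25276, r(23/6) ≈ 1.34373, r(25/6) ≈ 1.42712, r(4.5) ≈ 1.50408, r(29/6) ≈ 1.57554.
Sum = Δs · [r(19/6) + r(3.5) + r(23/6) + ...].
Sum ≈ 2.75197.

2.75197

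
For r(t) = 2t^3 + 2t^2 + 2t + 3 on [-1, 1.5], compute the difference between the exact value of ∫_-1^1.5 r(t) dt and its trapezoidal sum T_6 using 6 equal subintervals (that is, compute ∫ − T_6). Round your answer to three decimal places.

-0.253

Exact integral: ∫_-1^1.5 r(t) dt ≈ 13.69792.
T_6 ≈ 13.95110.
Error ≈ 13.69792 − 13.95110 ≈ -0.253.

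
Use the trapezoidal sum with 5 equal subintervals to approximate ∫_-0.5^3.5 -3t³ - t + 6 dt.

Δt = (3.5 − (-0.5))/5 = 0.8.
f(-0.5) = 6.875, f(0.3) = 5.619, f(1.1) = 0.907, f(1.9) = -16.477, f(2.7) = -55.749, f(3.5) = -126.125.
T_5 = (Δt/2)·[f(t_0) + 2f(t_1) + ... + 2f(t_{4}) + f(t_5)].
Sum = -100.26.

-100.26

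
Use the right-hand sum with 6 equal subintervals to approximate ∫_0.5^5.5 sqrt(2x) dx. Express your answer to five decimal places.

Δx = (5.5 − 0.5)/6 = 5/6.
Right endpoints: 4/3, 13/6, 3, 23/6, 14/3, 5.5.
f(4/3) ≈ 1.63299, f(13/6) ≈ 2.08167, f(3) ≈ 2.44949, f(23/6) ≈ 2.76887, f(14/3) ≈ 3.05505, f(5.5) ≈ 3.31662.
Sum = Δx · [f(4/3) + f(13/6) + f(3) + ...].
Sum ≈ 12.75392.

12.75392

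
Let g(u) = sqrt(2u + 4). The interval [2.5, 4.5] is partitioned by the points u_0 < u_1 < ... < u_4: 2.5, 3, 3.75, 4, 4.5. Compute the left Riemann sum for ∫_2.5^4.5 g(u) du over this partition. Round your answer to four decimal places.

Subinterval widths: 0.5, 0.75, 0.25, 0.5.
Left endpoints: 2.5, 3, 3.75, 4.
g(2.5) ≈ 3.0000, g(3) ≈ 3.1623, g(3.75) ≈ 3.3912, g(4) ≈ 3.4641.
Sum = Σ Δu_i · g(u_i).
Sum ≈ 6.4516.

6.4516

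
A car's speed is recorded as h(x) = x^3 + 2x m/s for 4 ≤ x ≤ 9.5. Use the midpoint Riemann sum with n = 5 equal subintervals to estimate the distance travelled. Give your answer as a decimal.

2035.2853125

Δx = (9.5 − 4)/5 = 1.1.
Midpoints: 4.55, 5.65, 6.75, 7.85, 8.95.
h(4.55) = 103.296375, h(5.65) = 191.662125, h(6.75) = 321.046875, h(7.85) = 499.436625, h(8.95) = 734.817375.
Sum = Δx · [h(4.55) + h(5.65) + h(6.75) + h(7.85) + h(8.95)].
Sum = 2035.2853125.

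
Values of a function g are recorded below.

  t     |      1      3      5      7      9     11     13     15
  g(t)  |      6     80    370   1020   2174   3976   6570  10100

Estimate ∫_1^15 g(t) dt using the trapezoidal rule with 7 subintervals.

Δt = 2.
T_7 = (2/2)·[6 + 2·80 + 2·370 + 2·1020 + 2·2174 + 2·3976 + 2·6570 + 10100] = 38486.

38486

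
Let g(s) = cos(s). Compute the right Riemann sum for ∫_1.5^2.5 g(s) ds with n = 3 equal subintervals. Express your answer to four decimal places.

-0.5406

Δs = (2.5 − 1.5)/3 = 1/3.
Right endpoints: 11/6, 13/6, 2.5.
g(11/6) ≈ -0.2595, g(13/6) ≈ -0.5612, g(2.5) ≈ -0.8011.
Sum = Δs · [g(11/6) + g(13/6) + g(2.5)].
Sum ≈ -0.5406.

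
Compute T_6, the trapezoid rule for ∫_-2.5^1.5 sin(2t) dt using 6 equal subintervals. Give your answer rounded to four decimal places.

0.5396

Δt = (1.5 − (-2.5))/6 = 2/3.
f(-2.5) ≈ 0.9589, f(-11/6) ≈ 0.5013, f(-7/6) ≈ -0.7231, f(-0.5) ≈ -0.8415, f(1/6) ≈ 0.3272, f(5/6) ≈ 0.9954, f(1.5) ≈ 0.1411.
T_6 = (Δt/2)·[f(t_0) + 2f(t_1) + ... + 2f(t_{5}) + f(t_6)].
Sum ≈ 0.5396.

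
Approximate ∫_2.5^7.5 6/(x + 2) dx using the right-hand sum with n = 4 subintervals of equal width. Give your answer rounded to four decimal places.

4.0743

Δx = (7.5 − 2.5)/4 = 1.25.
Right endpoints: 3.75, 5, 6.25, 7.5.
f(3.75) = 24/23, f(5) = 6/7, f(6.25) = 8/11, f(7.5) = 12/19.
Sum = Δx · [f(3.75) + f(5) + f(6.25) + f(7.5)].
Sum ≈ 4.0743.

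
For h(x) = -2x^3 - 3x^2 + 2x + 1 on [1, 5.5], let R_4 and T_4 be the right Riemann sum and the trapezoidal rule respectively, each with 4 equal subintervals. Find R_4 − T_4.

R_4 ≈ -840.3574219.
T_4 ≈ -610.0136719.
R_4 − T_4 = -230.34375.

-230.34375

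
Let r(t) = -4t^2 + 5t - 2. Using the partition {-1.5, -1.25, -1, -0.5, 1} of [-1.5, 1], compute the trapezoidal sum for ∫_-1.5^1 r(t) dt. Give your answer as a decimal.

Subinterval widths: 0.25, 0.25, 0.5, 1.5.
r(-1.5) = -18.5, r(-1.25) = -14.5, r(-1) = -11, r(-0.5) = -5.5, r(1) = -1.
On each subinterval the trapezoid contributes (Δt_i/2)·[r(t_{i-1}) + r(t_i)].
Sum = -16.3125.

-16.3125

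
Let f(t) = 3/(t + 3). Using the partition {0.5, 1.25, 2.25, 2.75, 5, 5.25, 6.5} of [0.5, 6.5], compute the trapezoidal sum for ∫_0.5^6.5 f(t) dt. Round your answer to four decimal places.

Subinterval widths: 0.75, 1, 0.5, 2.25, 0.25, 1.25.
f(0.5) = 6/7, f(1.25) = 12/17, f(2.25) = 4/7, f(2.75) = 12/23, f(5) = 0.375, f(5.25) = 4/11, f(6.5) = 6/19.
On each subinterval the trapezoid contributes (Δt_i/2)·[f(t_{i-1}) + f(t_i)].
Sum ≈ 3.0239.

3.0239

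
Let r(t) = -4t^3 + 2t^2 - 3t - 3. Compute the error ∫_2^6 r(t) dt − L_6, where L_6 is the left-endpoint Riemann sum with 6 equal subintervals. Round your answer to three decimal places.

Exact integral: ∫_2^6 r(t) dt ≈ -1201.33333.
L_6 ≈ -954.96296.
Error ≈ -1201.33333 − (-954.96296) ≈ -246.370.

-246.370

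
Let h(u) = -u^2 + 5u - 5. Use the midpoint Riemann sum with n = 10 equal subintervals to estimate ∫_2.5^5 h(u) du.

Δu = (5 − 2.5)/10 = 0.25.
Midpoints: 2.625, 2.875, 3.125, 3.375, 3.625, 3.875, 4.125, 4.375, 4.625, 4.875.
h(2.625) = 1.234375, h(2.875) = 1.109375, h(3.125) = 0.859375, h(3.375) = 0.484375, h(3.625) = -0.015625, h(3.875) = -0.640625, h(4.125) = -1.390625, h(4.375) = -2.265625, h(4.625) = -3.265625, h(4.875) = -4.390625.
Sum = Δu · [h(2.625) + h(2.875) + h(3.125) + ...].
Sum = -2.0703125.

-2.0703125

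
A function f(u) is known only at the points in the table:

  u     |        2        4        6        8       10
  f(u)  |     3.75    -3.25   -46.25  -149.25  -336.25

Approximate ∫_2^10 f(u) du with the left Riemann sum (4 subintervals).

Δu = 2.
Sum = 2·[3.75 + (-3.25) + (-46.25) + (-149.25)] = -390.

-390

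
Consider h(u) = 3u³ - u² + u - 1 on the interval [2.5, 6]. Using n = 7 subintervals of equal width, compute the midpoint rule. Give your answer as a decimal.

884.5703125

Δu = (6 − 2.5)/7 = 0.5.
Midpoints: 2.75, 3.25, 3.75, 4.25, 4.75, 5.25, 5.75.
h(2.75) = 56.578125, h(3.25) = 94.671875, h(3.75) = 146.890625, h(4.25) = 215.484375, h(4.75) = 302.703125, h(5.25) = 410.796875, h(5.75) = 542.015625.
Sum = Δu · [h(2.75) + h(3.25) + h(3.75) + ...].
Sum = 884.5703125.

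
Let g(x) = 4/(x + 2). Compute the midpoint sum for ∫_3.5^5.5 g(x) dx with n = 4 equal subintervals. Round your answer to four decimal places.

Δx = (5.5 − 3.5)/4 = 0.5.
Midpoints: 3.75, 4.25, 4.75, 5.25.
g(3.75) = 16/23, g(4.25) = 0.64, g(4.75) = 16/27, g(5.25) = 16/29.
Sum = Δx · [g(3.75) + g(4.25) + g(4.75) + g(5.25)].
Sum ≈ 1.2400.

1.2400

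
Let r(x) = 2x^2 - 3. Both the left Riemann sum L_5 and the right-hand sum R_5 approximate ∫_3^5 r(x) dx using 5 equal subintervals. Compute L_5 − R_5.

-12.8

L_5 = 53.04.
R_5 = 65.84.
L_5 − R_5 = -12.8.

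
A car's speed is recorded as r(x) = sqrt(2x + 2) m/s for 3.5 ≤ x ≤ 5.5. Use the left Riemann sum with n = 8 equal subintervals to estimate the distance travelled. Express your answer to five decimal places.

6.54807

Δx = (5.5 − 3.5)/8 = 0.25.
Left endpoints: 3.5, 3.75, 4, 4.25, 4.5, 4.75, 5, 5.25.
r(3.5) ≈ 3.00000, r(3.75) ≈ 3.08221, r(4) ≈ 3.16228, r(4.25) ≈ 3.24037, r(4.5) ≈ 3.31662, r(4.75) ≈ 3.39116, r(5) ≈ 3.46410, r(5.25) ≈ 3.53553.
Sum = Δx · [r(3.5) + r(3.75) + r(4) + ...].
Sum ≈ 6.54807.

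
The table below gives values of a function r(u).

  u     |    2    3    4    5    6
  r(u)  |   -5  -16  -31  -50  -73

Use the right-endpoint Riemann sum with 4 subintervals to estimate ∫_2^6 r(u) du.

-170

Δu = 1.
Sum = 1·[(-16) + (-31) + (-50) + (-73)] = -170.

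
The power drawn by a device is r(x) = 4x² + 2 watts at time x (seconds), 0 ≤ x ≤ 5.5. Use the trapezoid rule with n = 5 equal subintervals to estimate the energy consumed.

Δx = (5.5 − 0)/5 = 1.1.
r(0) = 2, r(1.1) = 6.84, r(2.2) = 21.36, r(3.3) = 45.56, r(4.4) = 79.44, r(5.5) = 123.
T_5 = (Δx/2)·[r(x_0) + 2r(x_1) + ... + 2r(x_{4}) + r(x_5)].
Sum = 237.27.

237.27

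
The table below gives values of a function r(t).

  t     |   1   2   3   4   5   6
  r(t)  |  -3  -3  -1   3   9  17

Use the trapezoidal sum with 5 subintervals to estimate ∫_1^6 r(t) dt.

Δt = 1.
T_5 = (1/2)·[(-3) + 2·(-3) + 2·(-1) + 2·3 + 2·9 + 17] = 15.

15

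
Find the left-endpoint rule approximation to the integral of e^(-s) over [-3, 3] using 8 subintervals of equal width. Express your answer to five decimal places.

Δs = (3 − (-3))/8 = 0.75.
Left endpoints: -3, -2.25, -1.5, -0.75, 0, 0.75, 1.5, 2.25.
f(-3) ≈ 20.08554, f(-2.25) ≈ 9.48774, f(-1.5) ≈ 4.48169, f(-0.75) ≈ 2.11700, f(0) ≈ 1.00000, f(0.75) ≈ 0.47237, f(1.5) ≈ 0.22313, f(2.25) ≈ 0.10540.
Sum = Δs · [f(-3) + f(-2.25) + f(-1.5) + ...].
Sum ≈ 28.47964.

28.47964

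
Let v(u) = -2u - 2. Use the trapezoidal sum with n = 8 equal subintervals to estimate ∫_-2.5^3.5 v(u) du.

-18

Δu = (3.5 − (-2.5))/8 = 0.75.
v(-2.5) = 3, v(-1.75) = 1.5, v(-1) = 0, v(-0.25) = -1.5, v(0.5) = -3, v(1.25) = -4.5, v(2) = -6, v(2.75) = -7.5, v(3.5) = -9.
T_8 = (Δu/2)·[v(u_0) + 2v(u_1) + ... + 2v(u_{7}) + v(u_8)].
Sum = -18.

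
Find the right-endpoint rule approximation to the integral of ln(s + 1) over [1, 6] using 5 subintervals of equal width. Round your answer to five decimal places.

7.83201

Δs = (6 − 1)/5 = 1.
Right endpoints: 2, 3, 4, 5, 6.
f(2) ≈ 1.09861, f(3) ≈ 1.38629, f(4) ≈ 1.60944, f(5) ≈ 1.79176, f(6) ≈ 1.94591.
Sum = Δs · [f(2) + f(3) + f(4) + f(5) + f(6)].
Sum ≈ 7.83201.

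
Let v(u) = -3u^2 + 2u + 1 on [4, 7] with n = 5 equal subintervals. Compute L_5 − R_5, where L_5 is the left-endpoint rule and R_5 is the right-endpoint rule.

L_5 = -215.64.
R_5 = -271.44.
L_5 − R_5 = 55.8.

55.8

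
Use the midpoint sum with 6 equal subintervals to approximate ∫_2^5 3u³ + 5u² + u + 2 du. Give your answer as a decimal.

665.96875

Δu = (5 − 2)/6 = 0.5.
Midpoints: 2.25, 2.75, 3.25, 3.75, 4.25, 4.75.
f(2.25) = 63.734375, f(2.75) = 104.953125, f(3.25) = 161.046875, f(3.75) = 234.265625, f(4.25) = 326.859375, f(4.75) = 441.078125.
Sum = Δu · [f(2.25) + f(2.75) + f(3.25) + ...].
Sum = 665.96875.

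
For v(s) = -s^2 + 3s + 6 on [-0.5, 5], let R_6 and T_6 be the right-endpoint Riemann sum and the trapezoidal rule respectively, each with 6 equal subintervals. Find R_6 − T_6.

R_6 ≈ 23.865162.
T_6 ≈ 27.646412.
R_6 − T_6 = -3.78125.

-3.78125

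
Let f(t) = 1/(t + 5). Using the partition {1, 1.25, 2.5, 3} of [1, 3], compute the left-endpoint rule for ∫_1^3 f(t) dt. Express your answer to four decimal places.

0.3083

Subinterval widths: 0.25, 1.25, 0.5.
Left endpoints: 1, 1.25, 2.5.
f(1) = 1/6, f(1.25) = 0.16, f(2.5) = 2/15.
Sum = Σ Δt_i · f(t_i).
Sum ≈ 0.3083.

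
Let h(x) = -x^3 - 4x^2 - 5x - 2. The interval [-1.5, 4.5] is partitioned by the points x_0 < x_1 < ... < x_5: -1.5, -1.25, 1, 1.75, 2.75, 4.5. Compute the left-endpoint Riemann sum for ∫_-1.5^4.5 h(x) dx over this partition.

Subinterval widths: 0.25, 2.25, 0.75, 1, 1.75.
Left endpoints: -1.5, -1.25, 1, 1.75, 2.75.
h(-1.5) = -0.125, h(-1.25) = -0.046875, h(1) = -12, h(1.75) = -28.359375, h(2.75) = -66.796875.
Sum = Σ Δx_i · h(x_i).
Sum = -154.390625.

-154.390625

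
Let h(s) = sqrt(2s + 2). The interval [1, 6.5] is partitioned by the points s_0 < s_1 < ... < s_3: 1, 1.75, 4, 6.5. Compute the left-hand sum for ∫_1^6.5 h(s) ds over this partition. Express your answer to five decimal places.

14.68241

Subinterval widths: 0.75, 2.25, 2.5.
Left endpoints: 1, 1.75, 4.
h(1) ≈ 2.00000, h(1.75) ≈ 2.34521, h(4) ≈ 3.16228.
Sum = Σ Δs_i · h(s_i).
Sum ≈ 14.68241.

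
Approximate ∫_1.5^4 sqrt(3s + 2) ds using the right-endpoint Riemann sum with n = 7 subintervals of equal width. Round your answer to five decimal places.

8.16898

Δs = (4 − 1.5)/7 = 5/14.
Right endpoints: 13/7, 31/14, 18/7, 41/14, 23/7, 51/14, 4.
f(13/7) ≈ 2.75162, f(31/14) ≈ 2.93987, f(18/7) ≈ 3.11677, f(41/14) ≈ 3.28416, f(23/7) ≈ 3.44342, f(51/14) ≈ 3.59563, f(4) ≈ 3.74166.
Sum = Δs · [f(13/7) + f(31/14) + f(18/7) + ...].
Sum ≈ 8.16898.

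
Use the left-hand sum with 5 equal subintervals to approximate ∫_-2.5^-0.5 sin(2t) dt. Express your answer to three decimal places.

Δt = (-0.5 − (-2.5))/5 = 0.4.
Left endpoints: -2.5, -2.1, -1.7, -1.3, -0.9.
f(-2.5) ≈ 0.959, f(-2.1) ≈ 0.872, f(-1.7) ≈ 0.256, f(-1.3) ≈ -0.516, f(-0.9) ≈ -0.974.
Sum = Δt · [f(-2.5) + f(-2.1) + f(-1.7) + f(-1.3) + f(-0.9)].
Sum ≈ 0.239.

0.239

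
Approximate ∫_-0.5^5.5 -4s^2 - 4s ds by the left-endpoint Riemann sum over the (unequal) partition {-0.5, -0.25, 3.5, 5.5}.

Subinterval widths: 0.25, 3.75, 2.
Left endpoints: -0.5, -0.25, 3.5.
f(-0.5) = 1, f(-0.25) = 0.75, f(3.5) = -63.
Sum = Σ Δs_i · f(s_i).
Sum = -122.9375.

-122.9375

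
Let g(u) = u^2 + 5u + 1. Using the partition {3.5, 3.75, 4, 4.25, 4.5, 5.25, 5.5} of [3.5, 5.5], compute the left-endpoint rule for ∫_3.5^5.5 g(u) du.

81.984375

Subinterval widths: 0.25, 0.25, 0.25, 0.25, 0.75, 0.25.
Left endpoints: 3.5, 3.75, 4, 4.25, 4.5, 5.25.
g(3.5) = 30.75, g(3.75) = 33.8125, g(4) = 37, g(4.25) = 40.3125, g(4.5) = 43.75, g(5.25) = 54.8125.
Sum = Σ Δu_i · g(u_i).
Sum = 81.984375.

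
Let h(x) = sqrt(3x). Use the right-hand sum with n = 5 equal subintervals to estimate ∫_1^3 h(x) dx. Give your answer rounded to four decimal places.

Δx = (3 − 1)/5 = 0.4.
Right endpoints: 1.4, 1.8, 2.2, 2.6, 3.
h(1.4) ≈ 2.0494, h(1.8) ≈ 2.3238, h(2.2) ≈ 2.5690, h(2.6) ≈ 2.7928, h(3) ≈ 3.0000.
Sum = Δx · [h(1.4) + h(1.8) + h(2.2) + h(2.6) + h(3)].
Sum ≈ 5.0940.

5.0940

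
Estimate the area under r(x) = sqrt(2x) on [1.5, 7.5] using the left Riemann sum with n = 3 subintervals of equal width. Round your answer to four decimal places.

Δx = (7.5 − 1.5)/3 = 2.
Left endpoints: 1.5, 3.5, 5.5.
r(1.5) ≈ 1.7321, r(3.5) ≈ 2.6458, r(5.5) ≈ 3.3166.
Sum = Δx · [r(1.5) + r(3.5) + r(5.5)].
Sum ≈ 15.3889.

15.3889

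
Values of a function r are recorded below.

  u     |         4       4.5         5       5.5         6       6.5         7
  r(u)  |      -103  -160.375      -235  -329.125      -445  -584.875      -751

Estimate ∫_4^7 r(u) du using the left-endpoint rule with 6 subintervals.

-928.6875

Δu = 0.5.
Sum = 0.5·[(-103) + (-160.375) + (-235) + (-329.125) + (-445) + (-584.875)] = -928.6875.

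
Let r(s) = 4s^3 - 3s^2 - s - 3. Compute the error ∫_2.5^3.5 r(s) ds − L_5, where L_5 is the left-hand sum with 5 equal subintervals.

8.78

Exact integral: ∫_2.5^3.5 r(s) ds = 77.75.
L_5 = 68.97.
Error = 77.75 − 68.97 = 8.78.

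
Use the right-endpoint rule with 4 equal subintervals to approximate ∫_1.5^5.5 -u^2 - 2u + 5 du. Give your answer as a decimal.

-81

Δu = (5.5 − 1.5)/4 = 1.
Right endpoints: 2.5, 3.5, 4.5, 5.5.
f(2.5) = -6.25, f(3.5) = -14.25, f(4.5) = -24.25, f(5.5) = -36.25.
Sum = Δu · [f(2.5) + f(3.5) + f(4.5) + f(5.5)].
Sum = -81.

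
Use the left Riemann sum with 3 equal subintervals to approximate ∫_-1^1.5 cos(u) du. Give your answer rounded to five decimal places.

1.92694

Δu = (1.5 − (-1))/3 = 5/6.
Left endpoints: -1, -1/6, 2/3.
f(-1) ≈ 0.54030, f(-1/6) ≈ 0.98614, f(2/3) ≈ 0.78589.
Sum = Δu · [f(-1) + f(-1/6) + f(2/3)].
Sum ≈ 1.92694.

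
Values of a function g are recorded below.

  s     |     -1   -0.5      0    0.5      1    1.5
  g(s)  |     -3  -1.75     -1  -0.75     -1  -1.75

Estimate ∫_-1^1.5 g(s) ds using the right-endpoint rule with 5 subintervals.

-3.125

Δs = 0.5.
Sum = 0.5·[(-1.75) + (-1) + (-0.75) + (-1) + (-1.75)] = -3.125.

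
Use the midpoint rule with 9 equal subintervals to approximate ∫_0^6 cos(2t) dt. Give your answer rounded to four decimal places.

Δt = (6 − 0)/9 = 2/3.
Midpoints: 1/3, 1, 5/3, 7/3, 3, 11/3, 13/3, 5, 17/3.
f(1/3) ≈ 0.7859, f(1) ≈ -0.4161, f(5/3) ≈ -0.9817, f(7/3) ≈ -0.0457, f(3) ≈ 0.9602, f(11/3) ≈ 0.4974, f(13/3) ≈ -0.7261, f(5) ≈ -0.8391, f(17/3) ≈ 0.3314.
Sum = Δt · [f(1/3) + f(1) + f(5/3) + ...].
Sum ≈ -0.2892.

-0.2892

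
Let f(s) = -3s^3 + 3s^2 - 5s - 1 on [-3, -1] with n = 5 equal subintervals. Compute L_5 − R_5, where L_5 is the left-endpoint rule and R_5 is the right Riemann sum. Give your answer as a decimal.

44.8

L_5 = 127.52.
R_5 = 82.72.
L_5 − R_5 = 44.8.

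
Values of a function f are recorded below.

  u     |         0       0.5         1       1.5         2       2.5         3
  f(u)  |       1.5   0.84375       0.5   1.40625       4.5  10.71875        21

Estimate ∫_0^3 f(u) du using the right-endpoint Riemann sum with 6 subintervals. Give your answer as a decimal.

19.484375

Δu = 0.5.
Sum = 0.5·[0.84375 + 0.5 + 1.40625 + 4.5 + 10.71875 + 21] = 19.484375.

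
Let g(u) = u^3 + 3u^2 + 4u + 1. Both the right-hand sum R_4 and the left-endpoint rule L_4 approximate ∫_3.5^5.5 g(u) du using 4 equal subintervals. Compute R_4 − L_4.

92.75

R_4 = 400.5.
L_4 = 307.75.
R_4 − L_4 = 92.75.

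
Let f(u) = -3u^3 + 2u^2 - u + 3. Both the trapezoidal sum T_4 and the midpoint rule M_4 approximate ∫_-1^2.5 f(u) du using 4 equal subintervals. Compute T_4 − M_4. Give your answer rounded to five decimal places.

T_4 ≈ -11.7099609.
M_4 ≈ -8.5278320.
T_4 − M_4 ≈ -3.18213.

-3.18213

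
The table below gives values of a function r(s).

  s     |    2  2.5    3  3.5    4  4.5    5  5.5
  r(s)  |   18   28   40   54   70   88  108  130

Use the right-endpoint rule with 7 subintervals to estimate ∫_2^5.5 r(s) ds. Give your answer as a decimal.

Δs = 0.5.
Sum = 0.5·[28 + 40 + 54 + 70 + 88 + 108 + 130] = 259.

259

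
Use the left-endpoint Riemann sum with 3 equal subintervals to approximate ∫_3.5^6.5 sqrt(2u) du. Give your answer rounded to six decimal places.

Δu = (6.5 − 3.5)/3 = 1.
Left endpoints: 3.5, 4.5, 5.5.
f(3.5) ≈ 2.645751, f(4.5) ≈ 3.000000, f(5.5) ≈ 3.316625.
Sum = Δu · [f(3.5) + f(4.5) + f(5.5)].
Sum ≈ 8.962376.

8.962376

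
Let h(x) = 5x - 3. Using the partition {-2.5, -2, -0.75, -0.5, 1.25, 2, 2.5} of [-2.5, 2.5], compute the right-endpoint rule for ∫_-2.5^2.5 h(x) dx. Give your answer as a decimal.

Subinterval widths: 0.5, 1.25, 0.25, 1.75, 0.75, 0.5.
Right endpoints: -2, -0.75, -0.5, 1.25, 2, 2.5.
h(-2) = -13, h(-0.75) = -6.75, h(-0.5) = -5.5, h(1.25) = 3.25, h(2) = 7, h(2.5) = 9.5.
Sum = Σ Δx_i · h(x_i).
Sum = -0.625.

-0.625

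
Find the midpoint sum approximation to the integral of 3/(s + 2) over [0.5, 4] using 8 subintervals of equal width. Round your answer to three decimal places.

2.623

Δs = (4 − 0.5)/8 = 0.4375.
Midpoints: 0.71875, 1.15625, 1.59375, 2.03125, 2.46875, 2.90625, 3.34375, 3.78125.
f(0.71875) = 32/29, f(1.15625) = 96/101, f(1.59375) = 96/115, f(2.03125) = 32/43, f(2.46875) = 96/143, f(2.90625) = 96/157, f(3.34375) = 32/57, f(3.78125) = 96/185.
Sum = Δs · [f(0.71875) + f(1.15625) + f(1.59375) + ...].
Sum ≈ 2.623.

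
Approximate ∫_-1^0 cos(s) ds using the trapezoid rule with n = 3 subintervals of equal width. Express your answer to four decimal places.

0.8337

Δs = (0 − (-1))/3 = 1/3.
f(-1) ≈ 0.5403, f(-2/3) ≈ 0.7859, f(-1/3) ≈ 0.9450, f(0) ≈ 1.0000.
T_3 = (Δs/2)·[f(s_0) + 2f(s_1) + 2f(s_2) + f(s_3)].
Sum ≈ 0.8337.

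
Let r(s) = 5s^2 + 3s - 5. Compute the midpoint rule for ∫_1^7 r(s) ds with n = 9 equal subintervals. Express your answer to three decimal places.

610.889

Δs = (7 − 1)/9 = 2/3.
Midpoints: 4/3, 2, 8/3, 10/3, 4, 14/3, 16/3, 6, 20/3.
r(4/3) = 71/9, r(2) = 21, r(8/3) = 347/9, r(10/3) = 545/9, r(4) = 87, r(14/3) = 1061/9, r(16/3) = 1379/9, r(6) = 193, r(20/3) = 2135/9.
Sum = Δs · [r(4/3) + r(2) + r(8/3) + ...].
Sum ≈ 610.889.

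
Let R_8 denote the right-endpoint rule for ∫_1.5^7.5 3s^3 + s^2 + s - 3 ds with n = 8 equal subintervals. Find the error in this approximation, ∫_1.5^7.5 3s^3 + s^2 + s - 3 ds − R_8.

-516.65625

Exact integral: ∫_1.5^7.5 f(s) ds = 2517.75.
R_8 = 3034.40625.
Error = 2517.75 − 3034.40625 = -516.65625.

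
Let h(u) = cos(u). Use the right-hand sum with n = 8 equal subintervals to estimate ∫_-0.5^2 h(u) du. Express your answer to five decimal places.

1.17526

Δu = (2 − (-0.5))/8 = 0.3125.
Right endpoints: -0.1875, 0.125, 0.4375, 0.75, 1.0625, 1.375, 1.6875, 2.
h(-0.1875) ≈ 0.98247, h(0.125) ≈ 0.99220, h(0.4375) ≈ 0.90581, h(0.75) ≈ 0.73169, h(1.0625) ≈ 0.48669, h(1.375) ≈ 0.19455, h(1.6875) ≈ -0.11644, h(2) ≈ -0.41615.
Sum = Δu · [h(-0.1875) + h(0.125) + h(0.4375) + ...].
Sum ≈ 1.17526.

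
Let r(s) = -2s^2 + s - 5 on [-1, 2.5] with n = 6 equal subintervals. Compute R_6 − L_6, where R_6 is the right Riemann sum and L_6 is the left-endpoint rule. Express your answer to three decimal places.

R_6 ≈ -28.39699.
L_6 ≈ -24.31366.
R_6 − L_6 ≈ -4.083.

-4.083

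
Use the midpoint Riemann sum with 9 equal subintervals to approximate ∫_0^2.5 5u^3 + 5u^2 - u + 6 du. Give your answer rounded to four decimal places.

Δu = (2.5 − 0)/9 = 5/18.
Midpoints: 5/36, 5/12, 25/36, 35/36, 1.25, 55/36, 65/36, 25/12, 85/36.
f(5/36) = 278581/46656, f(5/12) = 11773/1728, f(25/36) = 438161/46656, f(35/36) = 669451/46656, f(1.25) = 22.328125, f(55/36) = 1585031/46656, f(65/36) = 2329321/46656, f(25/12) = 122393/1728, f(85/36) = 4540901/46656.
Sum = Δu · [f(5/36) + f(5/12) + f(25/36) + ...].
Sum ≈ 86.3630.

86.3630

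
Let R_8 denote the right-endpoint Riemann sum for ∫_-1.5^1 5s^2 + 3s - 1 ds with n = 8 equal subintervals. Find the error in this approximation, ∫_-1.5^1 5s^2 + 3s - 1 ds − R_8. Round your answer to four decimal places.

-0.3988

Exact integral: ∫_-1.5^1 f(s) ds ≈ 2.916667.
R_8 ≈ 3.315430.
Error ≈ 2.916667 − 3.315430 ≈ -0.3988.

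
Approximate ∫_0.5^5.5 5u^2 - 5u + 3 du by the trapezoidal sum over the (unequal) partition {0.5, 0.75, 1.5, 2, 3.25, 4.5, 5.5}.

221.640625

Subinterval widths: 0.25, 0.75, 0.5, 1.25, 1.25, 1.
f(0.5) = 1.75, f(0.75) = 2.0625, f(1.5) = 6.75, f(2) = 13, f(3.25) = 39.5625, f(4.5) = 81.75, f(5.5) = 126.75.
On each subinterval the trapezoid contributes (Δu_i/2)·[f(u_{i-1}) + f(u_i)].
Sum = 221.640625.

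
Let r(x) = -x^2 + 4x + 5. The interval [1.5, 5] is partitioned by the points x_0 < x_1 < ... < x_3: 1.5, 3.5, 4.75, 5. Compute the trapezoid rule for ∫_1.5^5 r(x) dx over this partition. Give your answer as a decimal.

20.796875

Subinterval widths: 2, 1.25, 0.25.
r(1.5) = 8.75, r(3.5) = 6.75, r(4.75) = 1.4375, r(5) = 0.
On each subinterval the trapezoid contributes (Δx_i/2)·[r(x_{i-1}) + r(x_i)].
Sum = 20.796875.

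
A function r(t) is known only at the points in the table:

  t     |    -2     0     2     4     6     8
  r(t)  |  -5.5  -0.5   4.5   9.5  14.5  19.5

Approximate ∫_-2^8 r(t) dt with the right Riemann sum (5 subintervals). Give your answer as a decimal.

Δt = 2.
Sum = 2·[(-0.5) + 4.5 + 9.5 + 14.5 + 19.5] = 95.

95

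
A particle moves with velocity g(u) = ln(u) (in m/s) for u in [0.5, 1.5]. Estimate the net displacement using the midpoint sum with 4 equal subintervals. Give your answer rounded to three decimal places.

-0.042

Δu = (1.5 − 0.5)/4 = 0.25.
Midpoints: 0.625, 0.875, 1.125, 1.375.
g(0.625) ≈ -0.470, g(0.875) ≈ -0.134, g(1.125) ≈ 0.118, g(1.375) ≈ 0.318.
Sum = Δu · [g(0.625) + g(0.875) + g(1.125) + g(1.375)].
Sum ≈ -0.042.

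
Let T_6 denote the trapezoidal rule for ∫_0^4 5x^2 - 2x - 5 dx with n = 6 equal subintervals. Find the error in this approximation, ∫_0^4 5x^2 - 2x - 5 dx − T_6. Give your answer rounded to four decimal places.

Exact integral: ∫_0^4 f(x) dx ≈ 70.666667.
T_6 ≈ 72.148148.
Error ≈ 70.666667 − 72.148148 ≈ -1.4815.

-1.4815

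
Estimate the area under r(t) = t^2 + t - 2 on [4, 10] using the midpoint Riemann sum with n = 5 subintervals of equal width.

Δt = (10 − 4)/5 = 1.2.
Midpoints: 4.6, 5.8, 7, 8.2, 9.4.
r(4.6) = 23.76, r(5.8) = 37.44, r(7) = 54, r(8.2) = 73.44, r(9.4) = 95.76.
Sum = Δt · [r(4.6) + r(5.8) + r(7) + r(8.2) + r(9.4)].
Sum = 341.28.

341.28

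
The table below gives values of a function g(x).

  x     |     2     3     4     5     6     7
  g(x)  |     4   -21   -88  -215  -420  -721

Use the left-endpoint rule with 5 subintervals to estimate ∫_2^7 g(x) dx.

Δx = 1.
Sum = 1·[4 + (-21) + (-88) + (-215) + (-420)] = -740.

-740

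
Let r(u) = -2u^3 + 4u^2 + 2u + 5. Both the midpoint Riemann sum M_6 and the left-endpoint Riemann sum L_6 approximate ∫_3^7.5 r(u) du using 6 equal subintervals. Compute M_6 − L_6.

-204.50390625

M_6 = -939.48046875.
L_6 = -734.9765625.
M_6 − L_6 = -204.50390625.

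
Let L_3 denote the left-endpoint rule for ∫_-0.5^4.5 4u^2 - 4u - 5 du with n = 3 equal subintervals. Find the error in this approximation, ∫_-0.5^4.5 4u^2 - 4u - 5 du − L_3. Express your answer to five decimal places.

Exact integral: ∫_-0.5^4.5 f(u) du ≈ 56.6666667.
L_3 ≈ 15.9259259.
Error ≈ 56.6666667 − 15.9259259 ≈ 40.74074.

40.74074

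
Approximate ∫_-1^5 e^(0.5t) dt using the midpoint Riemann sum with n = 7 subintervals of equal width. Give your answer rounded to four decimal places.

Δt = (5 − (-1))/7 = 6/7.
Midpoints: -4/7, 2/7, 8/7, 2, 20/7, 26/7, 32/7.
f(-4/7) ≈ 0.7515, f(2/7) ≈ 1.1536, f(8/7) ≈ 1.7708, f(2) ≈ 2.7183, f(20/7) ≈ 4.1727, f(26/7) ≈ 6.4054, f(32/7) ≈ 9.8327.
Sum = Δt · [f(-4/7) + f(2/7) + f(8/7) + ...].
Sum ≈ 22.9757.

22.9757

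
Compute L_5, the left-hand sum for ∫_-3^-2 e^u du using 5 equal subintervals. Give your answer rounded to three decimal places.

0.077

Δu = (-2 − (-3))/5 = 0.2.
Left endpoints: -3, -2.8, -2.6, -2.4, -2.2.
f(-3) ≈ 0.050, f(-2.8) ≈ 0.061, f(-2.6) ≈ 0.074, f(-2.4) ≈ 0.091, f(-2.2) ≈ 0.111.
Sum = Δu · [f(-3) + f(-2.8) + f(-2.6) + f(-2.4) + f(-2.2)].
Sum ≈ 0.077.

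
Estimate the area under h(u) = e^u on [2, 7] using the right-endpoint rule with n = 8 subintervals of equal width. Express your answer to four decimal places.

Δu = (7 − 2)/8 = 0.625.
Right endpoints: 2.625, 3.25, 3.875, 4.5, 5.125, 5.75, 6.375, 7.
h(2.625) ≈ 13.8046, h(3.25) ≈ 25.7903, h(3.875) ≈ 48.1827, h(4.5) ≈ 90.0171, h(5.125) ≈ 168.1741, h(5.75) ≈ 314.1907, h(6.375) ≈ 586.9854, h(7) ≈ 1096.6332.
Sum = Δu · [h(2.625) + h(3.25) + h(3.875) + ...].
Sum ≈ 1464.8613.

1464.8613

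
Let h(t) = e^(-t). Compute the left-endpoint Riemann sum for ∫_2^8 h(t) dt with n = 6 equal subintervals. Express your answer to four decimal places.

Δt = (8 − 2)/6 = 1.
Left endpoints: 2, 3, 4, 5, 6, 7.
h(2) ≈ 0.1353, h(3) ≈ 0.0498, h(4) ≈ 0.0183, h(5) ≈ 0.0067, h(6) ≈ 0.0025, h(7) ≈ 0.0009.
Sum = Δt · [h(2) + h(3) + h(4) + ...].
Sum ≈ 0.2136.

0.2136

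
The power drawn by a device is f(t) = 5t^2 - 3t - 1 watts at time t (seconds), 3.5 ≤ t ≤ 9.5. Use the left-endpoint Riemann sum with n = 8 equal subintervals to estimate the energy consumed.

Δt = (9.5 − 3.5)/8 = 0.75.
Left endpoints: 3.5, 4.25, 5, 5.75, 6.5, 7.25, 8, 8.75.
f(3.5) = 49.75, f(4.25) = 76.5625, f(5) = 109, f(5.75) = 147.0625, f(6.5) = 190.75, f(7.25) = 240.0625, f(8) = 295, f(8.75) = 355.5625.
Sum = Δt · [f(3.5) + f(4.25) + f(5) + ...].
Sum = 1097.8125.

1097.8125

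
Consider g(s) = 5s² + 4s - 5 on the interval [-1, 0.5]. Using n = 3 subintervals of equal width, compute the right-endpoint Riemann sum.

-6.25

Δs = (0.5 − (-1))/3 = 0.5.
Right endpoints: -0.5, 0, 0.5.
g(-0.5) = -5.75, g(0) = -5, g(0.5) = -1.75.
Sum = Δs · [g(-0.5) + g(0) + g(0.5)].
Sum = -6.25.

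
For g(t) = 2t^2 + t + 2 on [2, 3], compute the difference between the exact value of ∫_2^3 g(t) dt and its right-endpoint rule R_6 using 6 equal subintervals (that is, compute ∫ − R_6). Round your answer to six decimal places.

Exact integral: ∫_2^3 g(t) dt ≈ 17.16666667.
R_6 ≈ 18.09259259.
Error ≈ 17.16666667 − 18.09259259 ≈ -0.925926.

-0.925926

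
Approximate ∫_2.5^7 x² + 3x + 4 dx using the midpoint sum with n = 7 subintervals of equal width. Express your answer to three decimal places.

191.095

Δx = (7 − 2.5)/7 = 9/14.
Midpoints: 79/28, 97/28, 115/28, 4.75, 151/28, 169/28, 187/28.
f(79/28) = 16013/784, f(97/28) = 20693/784, f(115/28) = 26021/784, f(4.75) = 40.8125, f(151/28) = 38621/784, f(169/28) = 45893/784, f(187/28) = 53813/784.
Sum = Δx · [f(79/28) + f(97/28) + f(115/28) + ...].
Sum ≈ 191.095.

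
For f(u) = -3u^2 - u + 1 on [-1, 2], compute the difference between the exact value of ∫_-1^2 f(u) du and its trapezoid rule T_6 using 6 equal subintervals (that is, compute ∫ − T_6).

Exact integral: ∫_-1^2 f(u) du = -7.5.
T_6 = -7.875.
Error = -7.5 − (-7.875) = 0.375.

0.375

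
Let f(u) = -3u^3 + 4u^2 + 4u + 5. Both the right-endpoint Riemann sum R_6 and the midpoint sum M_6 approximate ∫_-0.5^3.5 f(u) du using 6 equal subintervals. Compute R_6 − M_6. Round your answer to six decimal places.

R_6 ≈ -35.64814815.
M_6 ≈ -9.75925926.
R_6 − M_6 ≈ -25.888889.

-25.888889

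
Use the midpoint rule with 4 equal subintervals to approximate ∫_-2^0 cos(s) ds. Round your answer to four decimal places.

0.9188

Δs = (0 − (-2))/4 = 0.5.
Midpoints: -1.75, -1.25, -0.75, -0.25.
f(-1.75) ≈ -0.1782, f(-1.25) ≈ 0.3153, f(-0.75) ≈ 0.7317, f(-0.25) ≈ 0.9689.
Sum = Δs · [f(-1.75) + f(-1.25) + f(-0.75) + f(-0.25)].
Sum ≈ 0.9188.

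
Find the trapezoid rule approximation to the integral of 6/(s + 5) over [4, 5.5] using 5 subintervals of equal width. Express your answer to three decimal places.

0.925

Δs = (5.5 − 4)/5 = 0.3.
f(4) = 2/3, f(4.3) = 20/31, f(4.6) = 0.625, f(4.9) = 20/33, f(5.2) = 10/17, f(5.5) = 4/7.
T_5 = (Δs/2)·[f(s_0) + 2f(s_1) + ... + 2f(s_{4}) + f(s_5)].
Sum ≈ 0.925.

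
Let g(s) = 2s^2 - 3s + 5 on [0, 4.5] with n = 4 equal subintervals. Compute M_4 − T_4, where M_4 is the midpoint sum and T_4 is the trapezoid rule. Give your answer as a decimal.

-2.84765625

M_4 = 51.92578125.
T_4 = 54.7734375.
M_4 − T_4 = -2.84765625.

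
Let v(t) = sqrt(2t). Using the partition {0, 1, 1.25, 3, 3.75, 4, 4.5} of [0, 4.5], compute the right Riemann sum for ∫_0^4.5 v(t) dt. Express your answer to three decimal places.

Subinterval widths: 1, 0.25, 1.75, 0.75, 0.25, 0.5.
Right endpoints: 1, 1.25, 3, 3.75, 4, 4.5.
v(1) ≈ 1.414, v(1.25) ≈ 1.581, v(3) ≈ 2.449, v(3.75) ≈ 2.739, v(4) ≈ 2.828, v(4.5) ≈ 3.000.
Sum = Σ Δt_i · v(t_i).
Sum ≈ 10.357.

10.357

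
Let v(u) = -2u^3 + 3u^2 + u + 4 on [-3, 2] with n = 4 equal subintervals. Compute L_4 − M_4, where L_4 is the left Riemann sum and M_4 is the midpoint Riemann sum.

61.71875

L_4 = 142.8125.
M_4 = 81.09375.
L_4 − M_4 = 61.71875.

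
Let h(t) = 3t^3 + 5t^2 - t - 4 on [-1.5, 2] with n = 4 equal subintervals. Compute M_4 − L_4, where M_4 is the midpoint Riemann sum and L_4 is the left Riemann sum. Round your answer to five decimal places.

12.36963

M_4 ≈ 10.6674805.
L_4 ≈ -1.7021484.
M_4 − L_4 ≈ 12.36963.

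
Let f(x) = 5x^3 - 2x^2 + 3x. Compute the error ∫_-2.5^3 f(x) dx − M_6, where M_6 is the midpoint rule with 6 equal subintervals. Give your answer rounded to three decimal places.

0.674

Exact integral: ∫_-2.5^3 f(x) dx ≈ 28.13021.
M_6 ≈ 27.45624.
Error ≈ 28.13021 − 27.45624 ≈ 0.674.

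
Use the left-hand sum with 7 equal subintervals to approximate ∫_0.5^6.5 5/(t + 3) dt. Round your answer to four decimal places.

Δt = (6.5 − 0.5)/7 = 6/7.
Left endpoints: 0.5, 19/14, 31/14, 43/14, 55/14, 67/14, 79/14.
f(0.5) = 10/7, f(19/14) = 70/61, f(31/14) = 70/73, f(43/14) = 14/17, f(55/14) = 70/97, f(67/14) = 70/109, f(79/14) = 70/121.
Sum = Δt · [f(0.5) + f(19/14) + f(31/14) + ...].
Sum ≈ 5.4008.

5.4008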